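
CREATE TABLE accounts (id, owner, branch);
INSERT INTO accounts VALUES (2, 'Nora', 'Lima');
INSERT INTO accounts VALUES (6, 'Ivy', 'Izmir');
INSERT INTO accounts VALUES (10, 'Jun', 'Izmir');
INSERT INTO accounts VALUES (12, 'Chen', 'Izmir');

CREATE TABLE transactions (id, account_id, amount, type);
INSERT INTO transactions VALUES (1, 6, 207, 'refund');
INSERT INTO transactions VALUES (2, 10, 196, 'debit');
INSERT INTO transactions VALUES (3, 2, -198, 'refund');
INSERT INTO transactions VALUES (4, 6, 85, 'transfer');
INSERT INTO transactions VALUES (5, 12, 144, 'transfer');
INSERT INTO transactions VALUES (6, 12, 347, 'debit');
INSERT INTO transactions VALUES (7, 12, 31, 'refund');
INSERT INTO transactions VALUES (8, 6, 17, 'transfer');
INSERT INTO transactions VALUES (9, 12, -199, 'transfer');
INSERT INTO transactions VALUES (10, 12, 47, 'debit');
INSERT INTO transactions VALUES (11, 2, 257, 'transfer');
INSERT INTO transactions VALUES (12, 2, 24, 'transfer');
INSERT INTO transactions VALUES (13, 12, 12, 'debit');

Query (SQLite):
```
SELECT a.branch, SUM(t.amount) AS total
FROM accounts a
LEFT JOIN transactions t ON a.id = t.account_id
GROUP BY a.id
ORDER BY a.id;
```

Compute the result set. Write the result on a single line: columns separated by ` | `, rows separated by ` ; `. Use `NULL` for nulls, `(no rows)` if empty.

Lima | 83 ; Izmir | 309 ; Izmir | 196 ; Izmir | 382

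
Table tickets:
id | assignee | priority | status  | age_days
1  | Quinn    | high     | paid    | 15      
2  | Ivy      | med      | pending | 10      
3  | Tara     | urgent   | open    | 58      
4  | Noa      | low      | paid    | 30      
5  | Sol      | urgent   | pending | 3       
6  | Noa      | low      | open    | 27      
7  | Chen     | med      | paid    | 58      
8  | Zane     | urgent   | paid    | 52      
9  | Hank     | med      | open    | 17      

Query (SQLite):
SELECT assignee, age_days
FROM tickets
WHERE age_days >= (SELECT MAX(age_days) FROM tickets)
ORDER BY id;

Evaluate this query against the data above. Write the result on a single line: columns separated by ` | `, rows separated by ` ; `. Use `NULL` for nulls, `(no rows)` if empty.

Scalar subquery: MAX(age_days) over all tickets rows = 58.
Keep rows where age_days >= that value.

Tara | 58 ; Chen | 58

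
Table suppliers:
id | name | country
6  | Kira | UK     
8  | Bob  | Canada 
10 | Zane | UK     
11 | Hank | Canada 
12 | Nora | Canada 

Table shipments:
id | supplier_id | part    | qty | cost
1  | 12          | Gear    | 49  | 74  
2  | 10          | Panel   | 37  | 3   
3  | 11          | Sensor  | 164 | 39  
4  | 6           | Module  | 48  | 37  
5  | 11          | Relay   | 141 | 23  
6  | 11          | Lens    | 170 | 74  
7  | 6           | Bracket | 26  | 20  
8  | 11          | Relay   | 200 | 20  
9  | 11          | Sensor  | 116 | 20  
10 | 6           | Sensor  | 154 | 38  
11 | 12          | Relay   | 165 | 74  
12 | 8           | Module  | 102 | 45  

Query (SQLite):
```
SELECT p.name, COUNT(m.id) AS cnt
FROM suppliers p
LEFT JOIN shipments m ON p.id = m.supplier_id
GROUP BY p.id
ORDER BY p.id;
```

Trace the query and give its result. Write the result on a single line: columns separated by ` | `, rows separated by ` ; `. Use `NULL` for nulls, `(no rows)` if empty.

LEFT JOIN keeps every suppliers row; unmatched ones get NULL for shipments columns.
Group by suppliers.id and compute COUNT(m.id). COUNT(col) of an all-NULL group is 0.
  6: ids {4, 7, 10} → COUNT(m.id)=3
  8: ids {12} → COUNT(m.id)=1
  10: ids {2} → COUNT(m.id)=1
  11: ids {3, 5, 6, 8, 9} → COUNT(m.id)=5
  12: ids {1, 11} → COUNT(m.id)=2

Kira | 3 ; Bob | 1 ; Zane | 1 ; Hank | 5 ; Nora | 2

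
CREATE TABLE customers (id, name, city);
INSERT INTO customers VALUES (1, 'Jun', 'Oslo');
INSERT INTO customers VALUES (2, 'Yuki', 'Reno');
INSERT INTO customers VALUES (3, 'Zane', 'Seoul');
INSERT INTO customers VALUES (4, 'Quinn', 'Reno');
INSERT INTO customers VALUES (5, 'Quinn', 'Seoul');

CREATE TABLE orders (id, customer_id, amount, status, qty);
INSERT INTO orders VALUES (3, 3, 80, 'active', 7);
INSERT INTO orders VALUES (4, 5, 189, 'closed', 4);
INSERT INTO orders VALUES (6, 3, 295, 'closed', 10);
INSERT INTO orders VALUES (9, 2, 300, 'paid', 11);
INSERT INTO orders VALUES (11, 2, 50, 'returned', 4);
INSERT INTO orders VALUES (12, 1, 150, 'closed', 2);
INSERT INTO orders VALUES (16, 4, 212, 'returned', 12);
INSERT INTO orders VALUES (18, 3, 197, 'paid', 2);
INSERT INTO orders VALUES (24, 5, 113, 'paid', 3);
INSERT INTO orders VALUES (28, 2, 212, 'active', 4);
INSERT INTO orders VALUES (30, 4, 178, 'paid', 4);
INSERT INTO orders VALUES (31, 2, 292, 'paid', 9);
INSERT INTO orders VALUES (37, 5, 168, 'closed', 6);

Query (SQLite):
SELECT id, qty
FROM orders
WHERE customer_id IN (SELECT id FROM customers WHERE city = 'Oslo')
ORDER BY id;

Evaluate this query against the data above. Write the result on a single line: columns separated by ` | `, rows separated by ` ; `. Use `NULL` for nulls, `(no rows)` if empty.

12 | 2

Inner query: customers.id where city = 'Oslo'.
Outer: keep orders rows whose customer_id is in that set.
Inner query → {1}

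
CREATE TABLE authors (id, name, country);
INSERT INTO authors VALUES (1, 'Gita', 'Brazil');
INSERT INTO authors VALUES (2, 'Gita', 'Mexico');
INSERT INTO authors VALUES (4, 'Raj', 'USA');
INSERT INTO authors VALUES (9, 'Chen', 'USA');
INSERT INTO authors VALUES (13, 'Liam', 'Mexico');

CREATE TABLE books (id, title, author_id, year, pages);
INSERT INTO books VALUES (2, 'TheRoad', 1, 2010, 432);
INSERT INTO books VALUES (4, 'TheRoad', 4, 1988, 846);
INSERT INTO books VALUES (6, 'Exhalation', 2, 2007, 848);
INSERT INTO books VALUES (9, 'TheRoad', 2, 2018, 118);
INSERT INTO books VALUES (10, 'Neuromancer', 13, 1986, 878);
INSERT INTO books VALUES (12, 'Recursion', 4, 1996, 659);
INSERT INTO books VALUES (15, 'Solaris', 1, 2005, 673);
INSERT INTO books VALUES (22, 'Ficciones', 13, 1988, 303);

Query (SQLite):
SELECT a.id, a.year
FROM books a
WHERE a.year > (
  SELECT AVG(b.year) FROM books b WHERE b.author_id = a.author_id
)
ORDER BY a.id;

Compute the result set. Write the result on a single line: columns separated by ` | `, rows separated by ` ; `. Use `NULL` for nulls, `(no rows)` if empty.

For each books row a, compute AVG(year) over rows sharing a.author_id.
Keep row a if a.year > that per-group AVG.
  author_id=1: AVG(year) = 2007.5
  author_id=2: AVG(year) = 2012.5
  author_id=4: AVG(year) = 1992.0
  author_id=13: AVG(year) = 1987.0

2 | 2010 ; 9 | 2018 ; 12 | 1996 ; 22 | 1988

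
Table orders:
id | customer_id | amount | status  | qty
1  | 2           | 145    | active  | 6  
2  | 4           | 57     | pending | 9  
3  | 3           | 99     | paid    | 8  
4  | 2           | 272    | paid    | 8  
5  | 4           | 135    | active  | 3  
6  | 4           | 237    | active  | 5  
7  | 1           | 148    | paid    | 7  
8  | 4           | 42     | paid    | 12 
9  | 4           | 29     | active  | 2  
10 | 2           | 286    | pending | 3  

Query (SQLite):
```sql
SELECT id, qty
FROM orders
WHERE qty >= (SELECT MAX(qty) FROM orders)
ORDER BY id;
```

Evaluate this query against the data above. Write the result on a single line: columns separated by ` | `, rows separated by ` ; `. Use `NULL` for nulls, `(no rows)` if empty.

Scalar subquery: MAX(qty) over all orders rows = 12.
Keep rows where qty >= that value.

8 | 12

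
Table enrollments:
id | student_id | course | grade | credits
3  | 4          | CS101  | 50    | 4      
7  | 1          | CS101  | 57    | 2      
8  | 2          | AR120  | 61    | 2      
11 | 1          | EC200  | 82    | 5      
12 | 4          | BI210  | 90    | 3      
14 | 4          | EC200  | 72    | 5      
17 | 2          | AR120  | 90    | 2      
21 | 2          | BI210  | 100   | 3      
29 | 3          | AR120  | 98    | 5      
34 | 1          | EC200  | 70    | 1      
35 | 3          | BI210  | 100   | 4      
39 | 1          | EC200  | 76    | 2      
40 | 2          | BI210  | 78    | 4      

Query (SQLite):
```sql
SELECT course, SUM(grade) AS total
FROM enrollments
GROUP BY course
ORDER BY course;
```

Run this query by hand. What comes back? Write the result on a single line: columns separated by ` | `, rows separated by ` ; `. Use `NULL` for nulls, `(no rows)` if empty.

AR120 | 249 ; BI210 | 368 ; CS101 | 107 ; EC200 | 300

Partition enrollments by course; compute SUM(grade) within each group.
  AR120: ids {8, 17, 29} → SUM(grade)=249
  BI210: ids {12, 21, 35, 40} → SUM(grade)=368
  CS101: ids {3, 7} → SUM(grade)=107
  EC200: ids {11, 14, 34, 39} → SUM(grade)=300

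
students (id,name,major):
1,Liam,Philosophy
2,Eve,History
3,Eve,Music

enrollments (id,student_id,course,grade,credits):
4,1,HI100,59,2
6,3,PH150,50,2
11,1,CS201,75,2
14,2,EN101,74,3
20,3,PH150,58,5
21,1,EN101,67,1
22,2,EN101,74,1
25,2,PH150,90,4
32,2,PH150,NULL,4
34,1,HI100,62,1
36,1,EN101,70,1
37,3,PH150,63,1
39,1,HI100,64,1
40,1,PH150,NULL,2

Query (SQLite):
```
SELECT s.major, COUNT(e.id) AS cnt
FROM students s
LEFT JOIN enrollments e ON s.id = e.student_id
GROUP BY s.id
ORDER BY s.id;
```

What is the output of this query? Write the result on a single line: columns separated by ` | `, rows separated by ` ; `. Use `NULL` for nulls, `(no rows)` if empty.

Philosophy | 7 ; History | 4 ; Music | 3

LEFT JOIN keeps every students row; unmatched ones get NULL for enrollments columns.
Group by students.id and compute COUNT(e.id). COUNT(col) of an all-NULL group is 0.
  1: ids {4, 11, 21, 34, 36, 39, 40} → COUNT(e.id)=7
  2: ids {14, 22, 25, 32} → COUNT(e.id)=4
  3: ids {6, 20, 37} → COUNT(e.id)=3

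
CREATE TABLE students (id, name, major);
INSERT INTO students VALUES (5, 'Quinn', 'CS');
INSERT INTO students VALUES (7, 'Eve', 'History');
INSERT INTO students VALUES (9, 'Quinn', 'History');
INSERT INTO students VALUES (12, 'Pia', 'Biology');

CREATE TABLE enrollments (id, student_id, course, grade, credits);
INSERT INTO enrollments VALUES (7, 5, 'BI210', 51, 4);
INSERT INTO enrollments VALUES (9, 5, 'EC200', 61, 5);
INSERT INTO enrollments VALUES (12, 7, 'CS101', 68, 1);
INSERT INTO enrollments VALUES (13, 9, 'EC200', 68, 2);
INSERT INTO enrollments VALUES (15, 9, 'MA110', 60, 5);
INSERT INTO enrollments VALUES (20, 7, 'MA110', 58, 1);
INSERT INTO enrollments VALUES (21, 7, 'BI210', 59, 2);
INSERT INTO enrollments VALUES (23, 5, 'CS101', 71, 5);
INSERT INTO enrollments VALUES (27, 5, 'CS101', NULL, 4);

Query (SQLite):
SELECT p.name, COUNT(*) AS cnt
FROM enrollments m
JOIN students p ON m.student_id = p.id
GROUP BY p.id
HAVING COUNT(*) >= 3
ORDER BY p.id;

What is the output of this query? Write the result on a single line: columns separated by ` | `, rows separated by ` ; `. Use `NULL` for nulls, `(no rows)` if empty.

Join each enrollments row to its students via student_id.
Group joined rows by students.id; compute COUNT(*) per group.
HAVING: keep groups with count ≥ 3.
  5: ids {7, 9, 23, 27} → COUNT(*)=4
  7: ids {12, 20, 21} → COUNT(*)=3
  9: ids {13, 15} → COUNT(*)=2

Quinn | 4 ; Eve | 3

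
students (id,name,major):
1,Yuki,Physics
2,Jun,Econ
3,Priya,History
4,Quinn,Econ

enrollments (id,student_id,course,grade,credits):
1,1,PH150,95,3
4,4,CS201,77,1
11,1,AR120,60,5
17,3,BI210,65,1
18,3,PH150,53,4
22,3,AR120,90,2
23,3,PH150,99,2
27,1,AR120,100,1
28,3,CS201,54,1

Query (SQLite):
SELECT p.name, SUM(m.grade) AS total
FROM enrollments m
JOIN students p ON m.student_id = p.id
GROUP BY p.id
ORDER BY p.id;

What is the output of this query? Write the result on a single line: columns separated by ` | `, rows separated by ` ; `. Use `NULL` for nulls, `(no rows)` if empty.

Yuki | 255 ; Priya | 361 ; Quinn | 77

Join each enrollments row to its students via student_id.
Group joined rows by students.id; compute SUM(m.grade) per group.
  1: ids {1, 11, 27} → SUM(m.grade)=255
  3: ids {17, 18, 22, 23, 28} → SUM(m.grade)=361
  4: ids {4} → SUM(m.grade)=77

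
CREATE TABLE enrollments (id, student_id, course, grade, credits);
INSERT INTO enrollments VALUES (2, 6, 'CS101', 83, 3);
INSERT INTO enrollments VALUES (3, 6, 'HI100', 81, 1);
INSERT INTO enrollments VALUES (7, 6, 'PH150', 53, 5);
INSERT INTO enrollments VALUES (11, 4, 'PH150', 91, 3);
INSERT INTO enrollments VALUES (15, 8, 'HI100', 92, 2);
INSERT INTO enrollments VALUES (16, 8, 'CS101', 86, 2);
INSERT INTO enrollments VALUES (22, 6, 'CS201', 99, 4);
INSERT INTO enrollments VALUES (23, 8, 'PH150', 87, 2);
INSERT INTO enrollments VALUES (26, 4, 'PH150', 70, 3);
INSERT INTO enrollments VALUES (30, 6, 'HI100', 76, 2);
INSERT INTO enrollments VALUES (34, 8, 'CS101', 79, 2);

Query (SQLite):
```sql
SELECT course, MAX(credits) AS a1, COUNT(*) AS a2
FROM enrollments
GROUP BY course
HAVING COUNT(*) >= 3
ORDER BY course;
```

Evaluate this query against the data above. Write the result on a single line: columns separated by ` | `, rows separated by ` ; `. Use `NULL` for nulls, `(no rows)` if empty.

CS101 | 3 | 3 ; HI100 | 2 | 3 ; PH150 | 5 | 4

Group enrollments by course.
Per group compute: MAX(credits), COUNT(*).
HAVING: drop groups with fewer than 3 rows.
  CS101: ids {2, 16, 34} → MAX(credits)=3, COUNT(*)=3
  CS201: ids {22} → MAX(credits)=4, COUNT(*)=1
  HI100: ids {3, 15, 30} → MAX(credits)=2, COUNT(*)=3
  PH150: ids {7, 11, 23, 26} → MAX(credits)=5, COUNT(*)=4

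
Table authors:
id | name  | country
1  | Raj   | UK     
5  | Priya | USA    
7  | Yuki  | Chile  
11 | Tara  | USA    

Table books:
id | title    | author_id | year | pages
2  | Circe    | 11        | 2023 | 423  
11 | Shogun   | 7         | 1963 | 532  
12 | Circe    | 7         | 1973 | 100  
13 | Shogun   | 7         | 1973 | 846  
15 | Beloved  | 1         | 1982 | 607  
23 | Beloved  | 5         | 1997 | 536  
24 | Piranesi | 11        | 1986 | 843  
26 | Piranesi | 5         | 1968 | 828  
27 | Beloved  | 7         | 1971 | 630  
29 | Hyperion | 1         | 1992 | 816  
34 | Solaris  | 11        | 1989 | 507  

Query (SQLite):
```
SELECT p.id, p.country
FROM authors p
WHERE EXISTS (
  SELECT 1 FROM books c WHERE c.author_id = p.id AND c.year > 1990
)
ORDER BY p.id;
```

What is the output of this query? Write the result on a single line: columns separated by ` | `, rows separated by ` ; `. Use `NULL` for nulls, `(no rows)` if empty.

For each authors row, check whether any books with matching author_id has year > 1990.
Keep rows where that is true.

1 | UK ; 5 | USA ; 11 | USA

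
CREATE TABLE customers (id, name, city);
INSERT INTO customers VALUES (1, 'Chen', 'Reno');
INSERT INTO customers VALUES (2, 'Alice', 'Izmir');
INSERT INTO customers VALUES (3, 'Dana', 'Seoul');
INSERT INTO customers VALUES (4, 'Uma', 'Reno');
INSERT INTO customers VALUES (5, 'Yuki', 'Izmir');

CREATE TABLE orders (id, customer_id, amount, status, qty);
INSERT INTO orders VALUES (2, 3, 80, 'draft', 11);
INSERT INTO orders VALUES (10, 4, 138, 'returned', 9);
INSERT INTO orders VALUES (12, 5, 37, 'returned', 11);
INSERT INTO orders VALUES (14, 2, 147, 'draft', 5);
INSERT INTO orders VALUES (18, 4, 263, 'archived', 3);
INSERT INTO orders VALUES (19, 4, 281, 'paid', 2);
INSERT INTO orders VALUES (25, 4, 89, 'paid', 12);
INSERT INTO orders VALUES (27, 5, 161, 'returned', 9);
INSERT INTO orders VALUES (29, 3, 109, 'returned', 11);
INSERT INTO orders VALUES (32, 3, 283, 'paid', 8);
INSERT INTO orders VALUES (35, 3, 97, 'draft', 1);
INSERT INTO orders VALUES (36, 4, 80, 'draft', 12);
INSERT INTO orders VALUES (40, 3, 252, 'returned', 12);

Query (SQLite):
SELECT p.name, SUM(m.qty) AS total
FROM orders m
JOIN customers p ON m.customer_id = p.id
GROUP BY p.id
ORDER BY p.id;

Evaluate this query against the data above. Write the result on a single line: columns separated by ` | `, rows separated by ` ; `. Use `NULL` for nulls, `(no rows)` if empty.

Join each orders row to its customers via customer_id.
Group joined rows by customers.id; compute SUM(m.qty) per group.
  2: ids {14} → SUM(m.qty)=5
  3: ids {2, 29, 32, 35, 40} → SUM(m.qty)=43
  4: ids {10, 18, 19, 25, 36} → SUM(m.qty)=38
  5: ids {12, 27} → SUM(m.qty)=20

Alice | 5 ; Dana | 43 ; Uma | 38 ; Yuki | 20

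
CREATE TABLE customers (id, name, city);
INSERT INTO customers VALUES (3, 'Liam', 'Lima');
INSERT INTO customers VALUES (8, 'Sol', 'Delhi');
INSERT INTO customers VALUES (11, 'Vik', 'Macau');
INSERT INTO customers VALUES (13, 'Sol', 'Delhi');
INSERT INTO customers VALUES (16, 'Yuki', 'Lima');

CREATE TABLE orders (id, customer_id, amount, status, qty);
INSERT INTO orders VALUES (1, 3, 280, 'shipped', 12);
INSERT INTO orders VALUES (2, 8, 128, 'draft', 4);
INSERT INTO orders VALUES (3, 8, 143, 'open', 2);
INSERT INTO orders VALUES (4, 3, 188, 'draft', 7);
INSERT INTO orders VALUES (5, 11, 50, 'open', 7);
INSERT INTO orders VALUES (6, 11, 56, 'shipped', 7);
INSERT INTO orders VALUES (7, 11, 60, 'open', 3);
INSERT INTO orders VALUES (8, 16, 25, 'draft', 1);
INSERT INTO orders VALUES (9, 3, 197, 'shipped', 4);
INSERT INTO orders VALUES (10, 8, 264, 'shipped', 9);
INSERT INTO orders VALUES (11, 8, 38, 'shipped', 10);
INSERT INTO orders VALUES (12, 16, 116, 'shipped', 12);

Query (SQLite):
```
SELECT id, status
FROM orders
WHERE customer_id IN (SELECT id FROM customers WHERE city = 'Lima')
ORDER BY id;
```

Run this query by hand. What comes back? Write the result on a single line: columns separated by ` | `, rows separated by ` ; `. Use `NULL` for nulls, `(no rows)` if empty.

Inner query: customers.id where city = 'Lima'.
Outer: keep orders rows whose customer_id is in that set.
Inner query → {3, 16}

1 | shipped ; 4 | draft ; 8 | draft ; 9 | shipped ; 12 | shipped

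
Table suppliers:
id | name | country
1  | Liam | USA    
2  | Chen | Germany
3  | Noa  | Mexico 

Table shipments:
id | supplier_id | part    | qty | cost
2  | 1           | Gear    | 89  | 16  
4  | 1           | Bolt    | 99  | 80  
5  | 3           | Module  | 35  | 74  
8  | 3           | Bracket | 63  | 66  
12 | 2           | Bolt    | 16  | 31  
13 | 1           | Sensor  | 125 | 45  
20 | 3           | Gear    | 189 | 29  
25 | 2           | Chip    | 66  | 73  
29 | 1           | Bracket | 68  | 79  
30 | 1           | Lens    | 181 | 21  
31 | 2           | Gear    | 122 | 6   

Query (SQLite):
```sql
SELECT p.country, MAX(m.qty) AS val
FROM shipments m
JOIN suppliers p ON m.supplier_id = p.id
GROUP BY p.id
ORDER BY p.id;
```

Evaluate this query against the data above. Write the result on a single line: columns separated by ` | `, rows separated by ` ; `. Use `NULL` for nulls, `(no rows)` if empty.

USA | 181 ; Germany | 122 ; Mexico | 189

Join each shipments row to its suppliers via supplier_id.
Group joined rows by suppliers.id; compute MAX(m.qty) per group.
  1: ids {2, 4, 13, 29, 30} → MAX(m.qty)=181
  2: ids {12, 25, 31} → MAX(m.qty)=122
  3: ids {5, 8, 20} → MAX(m.qty)=189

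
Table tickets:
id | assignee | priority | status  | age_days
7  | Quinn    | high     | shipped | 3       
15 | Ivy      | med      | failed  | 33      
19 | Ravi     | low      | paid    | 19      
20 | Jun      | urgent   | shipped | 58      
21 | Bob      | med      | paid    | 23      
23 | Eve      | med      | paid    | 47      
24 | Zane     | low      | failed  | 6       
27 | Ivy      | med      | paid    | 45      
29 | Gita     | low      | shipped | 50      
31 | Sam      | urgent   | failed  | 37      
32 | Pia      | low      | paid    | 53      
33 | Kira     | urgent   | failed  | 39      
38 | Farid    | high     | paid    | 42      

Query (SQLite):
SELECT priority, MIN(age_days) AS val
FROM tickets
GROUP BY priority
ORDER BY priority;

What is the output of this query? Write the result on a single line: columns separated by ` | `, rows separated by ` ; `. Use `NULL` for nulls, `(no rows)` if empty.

Partition tickets by priority; compute MIN(age_days) within each group.
  high: ids {7, 38} → MIN(age_days)=3
  low: ids {19, 24, 29, 32} → MIN(age_days)=6
  med: ids {15, 21, 23, 27} → MIN(age_days)=23
  urgent: ids {20, 31, 33} → MIN(age_days)=37

high | 3 ; low | 6 ; med | 23 ; urgent | 37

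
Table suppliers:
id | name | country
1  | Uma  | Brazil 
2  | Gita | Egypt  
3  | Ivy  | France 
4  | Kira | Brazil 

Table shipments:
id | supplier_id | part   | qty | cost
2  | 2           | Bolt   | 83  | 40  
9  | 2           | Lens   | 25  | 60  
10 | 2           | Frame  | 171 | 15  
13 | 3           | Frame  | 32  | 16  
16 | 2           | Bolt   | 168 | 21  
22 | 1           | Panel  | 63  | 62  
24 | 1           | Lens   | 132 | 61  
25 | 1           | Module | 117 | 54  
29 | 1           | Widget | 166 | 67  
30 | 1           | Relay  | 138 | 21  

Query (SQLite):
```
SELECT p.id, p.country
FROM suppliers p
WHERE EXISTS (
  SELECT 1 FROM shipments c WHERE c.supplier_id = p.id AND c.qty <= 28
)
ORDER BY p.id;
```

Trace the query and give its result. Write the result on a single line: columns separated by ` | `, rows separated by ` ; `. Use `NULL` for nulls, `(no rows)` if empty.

For each suppliers row, check whether any shipments with matching supplier_id has qty <= 28.
Keep rows where that is true.

2 | Egypt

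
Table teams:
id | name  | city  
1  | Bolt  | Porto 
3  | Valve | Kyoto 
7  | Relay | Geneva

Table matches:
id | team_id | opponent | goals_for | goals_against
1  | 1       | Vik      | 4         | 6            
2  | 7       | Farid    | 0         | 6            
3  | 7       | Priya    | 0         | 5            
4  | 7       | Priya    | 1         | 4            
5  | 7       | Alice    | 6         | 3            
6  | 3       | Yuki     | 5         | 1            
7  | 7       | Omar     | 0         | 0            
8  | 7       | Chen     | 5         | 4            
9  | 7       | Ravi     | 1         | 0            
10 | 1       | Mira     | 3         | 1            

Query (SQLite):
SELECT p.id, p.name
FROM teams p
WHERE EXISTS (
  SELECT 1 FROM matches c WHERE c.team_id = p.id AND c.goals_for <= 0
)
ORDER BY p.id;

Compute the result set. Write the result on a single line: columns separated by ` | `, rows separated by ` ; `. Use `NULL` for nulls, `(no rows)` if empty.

For each teams row, check whether any matches with matching team_id has goals_for <= 0.
Keep rows where that is true.

7 | Relay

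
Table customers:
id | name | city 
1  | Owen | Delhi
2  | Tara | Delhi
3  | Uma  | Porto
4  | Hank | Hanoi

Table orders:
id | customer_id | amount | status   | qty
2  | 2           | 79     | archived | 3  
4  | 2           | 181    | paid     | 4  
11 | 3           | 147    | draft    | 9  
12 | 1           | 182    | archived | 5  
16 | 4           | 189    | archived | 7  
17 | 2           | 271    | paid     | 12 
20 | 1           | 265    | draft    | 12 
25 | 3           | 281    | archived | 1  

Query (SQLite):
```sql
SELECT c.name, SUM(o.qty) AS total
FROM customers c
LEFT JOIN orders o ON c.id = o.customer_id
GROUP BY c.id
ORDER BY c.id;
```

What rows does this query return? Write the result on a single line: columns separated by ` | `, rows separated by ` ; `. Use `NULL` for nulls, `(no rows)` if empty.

Owen | 17 ; Tara | 19 ; Uma | 10 ; Hank | 7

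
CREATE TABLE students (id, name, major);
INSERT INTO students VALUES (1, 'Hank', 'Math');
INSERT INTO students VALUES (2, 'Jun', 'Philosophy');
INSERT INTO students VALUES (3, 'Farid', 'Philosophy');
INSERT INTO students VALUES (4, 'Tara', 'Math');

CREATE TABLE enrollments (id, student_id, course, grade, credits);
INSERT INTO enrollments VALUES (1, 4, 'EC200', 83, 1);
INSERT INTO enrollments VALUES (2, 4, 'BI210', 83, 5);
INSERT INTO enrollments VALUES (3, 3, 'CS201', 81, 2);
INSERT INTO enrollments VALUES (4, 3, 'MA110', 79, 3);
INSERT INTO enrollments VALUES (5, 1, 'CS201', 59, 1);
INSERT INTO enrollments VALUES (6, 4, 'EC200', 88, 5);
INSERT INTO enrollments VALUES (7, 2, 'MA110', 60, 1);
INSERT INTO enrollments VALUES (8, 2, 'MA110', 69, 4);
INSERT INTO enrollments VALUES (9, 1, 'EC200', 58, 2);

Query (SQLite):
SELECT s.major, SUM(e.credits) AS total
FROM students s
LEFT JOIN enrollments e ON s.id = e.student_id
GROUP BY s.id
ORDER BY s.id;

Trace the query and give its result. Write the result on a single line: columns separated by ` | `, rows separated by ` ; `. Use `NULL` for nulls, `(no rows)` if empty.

LEFT JOIN keeps every students row; unmatched ones get NULL for enrollments columns.
Group by students.id and compute SUM(e.credits). SUM over an all-NULL group is NULL.
  1: ids {5, 9} → SUM(e.credits)=3
  2: ids {7, 8} → SUM(e.credits)=5
  3: ids {3, 4} → SUM(e.credits)=5
  4: ids {1, 2, 6} → SUM(e.credits)=11

Math | 3 ; Philosophy | 5 ; Philosophy | 5 ; Math | 11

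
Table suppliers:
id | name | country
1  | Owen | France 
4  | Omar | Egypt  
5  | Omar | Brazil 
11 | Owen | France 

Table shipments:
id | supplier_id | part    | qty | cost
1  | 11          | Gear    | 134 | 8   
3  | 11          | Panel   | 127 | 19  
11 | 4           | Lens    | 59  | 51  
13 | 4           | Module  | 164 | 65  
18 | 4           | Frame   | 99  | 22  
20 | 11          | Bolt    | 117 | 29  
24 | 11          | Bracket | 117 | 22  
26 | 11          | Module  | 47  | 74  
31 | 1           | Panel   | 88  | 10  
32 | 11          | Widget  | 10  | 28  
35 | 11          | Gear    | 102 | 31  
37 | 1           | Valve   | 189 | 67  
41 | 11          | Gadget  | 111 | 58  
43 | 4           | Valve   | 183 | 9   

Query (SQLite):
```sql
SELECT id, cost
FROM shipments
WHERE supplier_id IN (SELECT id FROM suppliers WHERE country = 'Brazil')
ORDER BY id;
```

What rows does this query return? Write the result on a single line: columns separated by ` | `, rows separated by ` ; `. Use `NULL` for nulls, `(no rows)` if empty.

(no rows)

Inner query: suppliers.id where country = 'Brazil'.
Outer: keep shipments rows whose supplier_id is in that set.
Inner query → {5}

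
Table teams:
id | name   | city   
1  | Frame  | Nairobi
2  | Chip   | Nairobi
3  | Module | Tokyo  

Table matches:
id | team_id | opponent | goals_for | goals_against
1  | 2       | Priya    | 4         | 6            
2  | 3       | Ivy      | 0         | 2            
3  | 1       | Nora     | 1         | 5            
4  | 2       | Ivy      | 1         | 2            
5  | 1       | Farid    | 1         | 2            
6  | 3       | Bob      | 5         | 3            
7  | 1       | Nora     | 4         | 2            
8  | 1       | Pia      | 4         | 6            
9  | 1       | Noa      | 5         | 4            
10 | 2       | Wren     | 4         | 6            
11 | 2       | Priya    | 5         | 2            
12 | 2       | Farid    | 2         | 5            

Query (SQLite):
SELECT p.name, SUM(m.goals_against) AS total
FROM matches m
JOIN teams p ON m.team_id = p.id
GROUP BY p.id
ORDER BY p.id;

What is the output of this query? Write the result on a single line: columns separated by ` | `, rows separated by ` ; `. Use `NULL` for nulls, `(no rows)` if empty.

Frame | 19 ; Chip | 21 ; Module | 5

Join each matches row to its teams via team_id.
Group joined rows by teams.id; compute SUM(m.goals_against) per group.
  1: ids {3, 5, 7, 8, 9} → SUM(m.goals_against)=19
  2: ids {1, 4, 10, 11, 12} → SUM(m.goals_against)=21
  3: ids {2, 6} → SUM(m.goals_against)=5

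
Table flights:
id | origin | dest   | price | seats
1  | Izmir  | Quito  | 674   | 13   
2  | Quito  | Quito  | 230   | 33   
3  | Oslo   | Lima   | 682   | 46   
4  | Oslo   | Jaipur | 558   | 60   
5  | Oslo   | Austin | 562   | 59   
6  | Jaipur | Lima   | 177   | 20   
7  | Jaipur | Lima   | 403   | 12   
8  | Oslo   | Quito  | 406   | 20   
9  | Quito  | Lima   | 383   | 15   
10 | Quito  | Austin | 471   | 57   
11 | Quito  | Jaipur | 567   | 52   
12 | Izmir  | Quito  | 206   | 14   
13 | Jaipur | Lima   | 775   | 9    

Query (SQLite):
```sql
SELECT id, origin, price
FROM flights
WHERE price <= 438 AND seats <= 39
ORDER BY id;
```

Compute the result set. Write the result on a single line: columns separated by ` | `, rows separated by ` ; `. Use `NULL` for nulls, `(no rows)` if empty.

price <= 438: ids {2, 6, 7, 8, 9, 12}
seats <= 39: ids {1, 2, 6, 7, 8, 9, 12, 13}
Combine with AND.

2 | Quito | 230 ; 6 | Jaipur | 177 ; 7 | Jaipur | 403 ; 8 | Oslo | 406 ; 9 | Quito | 383 ; 12 | Izmir | 206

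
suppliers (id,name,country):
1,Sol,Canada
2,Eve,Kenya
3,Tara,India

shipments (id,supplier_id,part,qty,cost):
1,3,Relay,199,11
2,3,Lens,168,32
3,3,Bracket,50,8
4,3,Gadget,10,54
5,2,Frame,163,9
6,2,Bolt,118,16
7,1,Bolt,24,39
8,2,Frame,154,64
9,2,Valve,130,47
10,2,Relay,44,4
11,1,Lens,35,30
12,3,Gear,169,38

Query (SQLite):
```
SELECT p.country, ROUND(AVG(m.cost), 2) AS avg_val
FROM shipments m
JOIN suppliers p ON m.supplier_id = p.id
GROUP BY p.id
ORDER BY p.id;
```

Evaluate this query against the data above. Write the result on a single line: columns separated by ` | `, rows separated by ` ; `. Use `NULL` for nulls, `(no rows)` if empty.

Canada | 34.5 ; Kenya | 28 ; India | 28.6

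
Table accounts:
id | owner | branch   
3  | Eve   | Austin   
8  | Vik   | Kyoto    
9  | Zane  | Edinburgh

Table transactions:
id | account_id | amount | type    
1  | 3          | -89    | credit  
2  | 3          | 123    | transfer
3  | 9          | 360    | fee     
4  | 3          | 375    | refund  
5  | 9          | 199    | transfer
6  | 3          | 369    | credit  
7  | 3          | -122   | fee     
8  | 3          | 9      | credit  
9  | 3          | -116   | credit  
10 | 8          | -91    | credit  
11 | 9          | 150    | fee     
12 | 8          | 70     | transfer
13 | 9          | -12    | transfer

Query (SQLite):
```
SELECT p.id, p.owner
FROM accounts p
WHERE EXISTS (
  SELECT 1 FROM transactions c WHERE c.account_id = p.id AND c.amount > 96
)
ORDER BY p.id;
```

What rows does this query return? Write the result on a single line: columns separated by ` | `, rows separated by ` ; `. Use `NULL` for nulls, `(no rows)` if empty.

3 | Eve ; 9 | Zane

For each accounts row, check whether any transactions with matching account_id has amount > 96.
Keep rows where that is true.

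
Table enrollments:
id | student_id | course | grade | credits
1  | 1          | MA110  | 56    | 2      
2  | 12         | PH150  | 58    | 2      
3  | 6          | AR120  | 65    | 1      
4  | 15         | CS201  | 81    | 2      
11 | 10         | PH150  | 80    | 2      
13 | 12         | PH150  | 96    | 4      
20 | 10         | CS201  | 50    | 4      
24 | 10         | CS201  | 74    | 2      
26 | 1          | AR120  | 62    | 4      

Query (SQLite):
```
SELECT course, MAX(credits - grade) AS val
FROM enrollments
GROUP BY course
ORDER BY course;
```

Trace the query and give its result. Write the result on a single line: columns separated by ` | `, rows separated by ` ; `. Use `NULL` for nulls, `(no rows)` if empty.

For each row compute credits - grade.
Group by course; take MAX of the expression per group.
  AR120: ids {3, 26} → MAX(credits - grade)=-58
  CS201: ids {4, 20, 24} → MAX(credits - grade)=-46
  MA110: ids {1} → MAX(credits - grade)=-54
  PH150: ids {2, 11, 13} → MAX(credits - grade)=-56

AR120 | -58 ; CS201 | -46 ; MA110 | -54 ; PH150 | -56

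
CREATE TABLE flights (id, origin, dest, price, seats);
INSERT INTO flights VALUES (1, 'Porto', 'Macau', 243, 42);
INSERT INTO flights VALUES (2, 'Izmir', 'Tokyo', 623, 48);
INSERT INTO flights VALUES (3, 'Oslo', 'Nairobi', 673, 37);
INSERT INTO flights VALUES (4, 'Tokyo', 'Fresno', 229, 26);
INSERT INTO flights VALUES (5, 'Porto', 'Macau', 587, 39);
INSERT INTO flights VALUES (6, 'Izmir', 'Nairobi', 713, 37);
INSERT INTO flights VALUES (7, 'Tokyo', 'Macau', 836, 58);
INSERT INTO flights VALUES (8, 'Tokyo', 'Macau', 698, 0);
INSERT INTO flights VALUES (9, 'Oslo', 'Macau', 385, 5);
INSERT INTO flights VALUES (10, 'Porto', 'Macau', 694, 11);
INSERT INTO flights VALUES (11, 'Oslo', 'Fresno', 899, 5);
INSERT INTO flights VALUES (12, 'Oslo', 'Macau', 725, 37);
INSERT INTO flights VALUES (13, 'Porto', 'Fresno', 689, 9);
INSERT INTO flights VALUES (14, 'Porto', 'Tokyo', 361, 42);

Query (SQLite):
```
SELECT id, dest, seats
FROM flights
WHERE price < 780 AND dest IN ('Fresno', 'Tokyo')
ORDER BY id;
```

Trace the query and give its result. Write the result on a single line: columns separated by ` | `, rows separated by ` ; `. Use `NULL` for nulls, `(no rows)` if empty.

price < 780: ids {1, 2, 3, 4, 5, 6, 8, 9, 10, 12, 13, 14}
dest IN ('Fresno', 'Tokyo'): ids {2, 4, 11, 13, 14}
Combine with AND.

2 | Tokyo | 48 ; 4 | Fresno | 26 ; 13 | Fresno | 9 ; 14 | Tokyo | 42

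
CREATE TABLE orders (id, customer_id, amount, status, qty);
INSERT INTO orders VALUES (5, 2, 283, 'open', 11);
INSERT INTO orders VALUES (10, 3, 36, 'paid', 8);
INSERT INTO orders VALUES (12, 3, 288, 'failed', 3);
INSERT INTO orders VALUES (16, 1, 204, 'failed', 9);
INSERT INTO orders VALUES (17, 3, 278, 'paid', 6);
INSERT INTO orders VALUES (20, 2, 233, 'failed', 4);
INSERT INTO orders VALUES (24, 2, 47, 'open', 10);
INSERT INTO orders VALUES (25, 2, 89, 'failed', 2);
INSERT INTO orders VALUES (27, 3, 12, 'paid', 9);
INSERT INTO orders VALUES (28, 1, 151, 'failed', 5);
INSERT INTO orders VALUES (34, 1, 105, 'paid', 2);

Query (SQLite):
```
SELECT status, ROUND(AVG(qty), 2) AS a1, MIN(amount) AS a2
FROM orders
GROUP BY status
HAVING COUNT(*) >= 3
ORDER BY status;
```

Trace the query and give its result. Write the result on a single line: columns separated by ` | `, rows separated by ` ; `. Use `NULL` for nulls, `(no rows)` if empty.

Group orders by status.
Per group compute: ROUND(AVG(qty), 2), MIN(amount).
HAVING: drop groups with fewer than 3 rows.
  failed: ids {12, 16, 20, 25, 28} → ROUND(AVG(qty), 2)=4.6, MIN(amount)=89
  open: ids {5, 24} → ROUND(AVG(qty), 2)=10.5, MIN(amount)=47
  paid: ids {10, 17, 27, 34} → ROUND(AVG(qty), 2)=6.25, MIN(amount)=12

failed | 4.6 | 89 ; paid | 6.25 | 12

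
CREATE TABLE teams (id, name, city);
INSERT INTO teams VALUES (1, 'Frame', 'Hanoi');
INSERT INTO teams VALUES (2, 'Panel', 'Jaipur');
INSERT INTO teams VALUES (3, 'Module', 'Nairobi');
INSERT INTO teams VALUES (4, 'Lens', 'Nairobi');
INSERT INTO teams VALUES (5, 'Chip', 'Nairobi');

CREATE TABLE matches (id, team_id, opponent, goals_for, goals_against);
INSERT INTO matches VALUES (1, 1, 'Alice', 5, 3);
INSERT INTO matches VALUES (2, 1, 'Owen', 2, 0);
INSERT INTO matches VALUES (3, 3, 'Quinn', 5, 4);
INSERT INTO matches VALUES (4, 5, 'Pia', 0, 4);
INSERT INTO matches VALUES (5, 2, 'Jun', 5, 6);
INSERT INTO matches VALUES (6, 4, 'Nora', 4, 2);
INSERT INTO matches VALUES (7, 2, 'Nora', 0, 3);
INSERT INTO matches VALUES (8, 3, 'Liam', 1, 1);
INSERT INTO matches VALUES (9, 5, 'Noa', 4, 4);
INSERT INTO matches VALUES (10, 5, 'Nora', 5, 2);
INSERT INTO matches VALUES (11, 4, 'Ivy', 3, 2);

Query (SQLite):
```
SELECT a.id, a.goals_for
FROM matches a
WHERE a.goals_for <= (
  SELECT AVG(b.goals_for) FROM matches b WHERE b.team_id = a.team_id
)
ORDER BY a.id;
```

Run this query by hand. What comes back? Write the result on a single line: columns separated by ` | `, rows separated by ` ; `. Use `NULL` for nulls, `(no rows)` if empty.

For each matches row a, compute AVG(goals_for) over rows sharing a.team_id.
Keep row a if a.goals_for <= that per-group AVG.
  team_id=1: AVG(goals_for) = 3.5
  team_id=2: AVG(goals_for) = 2.5
  team_id=3: AVG(goals_for) = 3.0
  team_id=4: AVG(goals_for) = 3.5
  team_id=5: AVG(goals_for) = 3.0

2 | 2 ; 4 | 0 ; 7 | 0 ; 8 | 1 ; 11 | 3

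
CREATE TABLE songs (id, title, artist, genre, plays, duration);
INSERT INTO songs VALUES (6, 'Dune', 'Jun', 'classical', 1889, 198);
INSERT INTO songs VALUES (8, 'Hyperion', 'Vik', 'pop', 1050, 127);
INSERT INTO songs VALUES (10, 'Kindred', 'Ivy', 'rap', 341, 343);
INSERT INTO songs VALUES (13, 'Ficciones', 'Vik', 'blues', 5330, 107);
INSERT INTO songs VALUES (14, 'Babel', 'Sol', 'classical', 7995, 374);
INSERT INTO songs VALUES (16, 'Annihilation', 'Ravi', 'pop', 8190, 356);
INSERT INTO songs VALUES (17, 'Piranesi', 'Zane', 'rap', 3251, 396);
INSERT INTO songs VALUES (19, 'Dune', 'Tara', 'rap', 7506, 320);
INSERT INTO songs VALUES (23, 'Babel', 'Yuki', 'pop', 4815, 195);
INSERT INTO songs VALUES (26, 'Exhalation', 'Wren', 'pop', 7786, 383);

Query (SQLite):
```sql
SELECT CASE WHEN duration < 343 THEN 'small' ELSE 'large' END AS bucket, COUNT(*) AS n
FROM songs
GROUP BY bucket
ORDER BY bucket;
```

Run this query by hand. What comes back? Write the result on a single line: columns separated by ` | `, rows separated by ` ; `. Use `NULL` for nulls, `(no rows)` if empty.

Bucket rows by duration < 343 → 'small' else 'large'; count each bucket.

large | 5 ; small | 5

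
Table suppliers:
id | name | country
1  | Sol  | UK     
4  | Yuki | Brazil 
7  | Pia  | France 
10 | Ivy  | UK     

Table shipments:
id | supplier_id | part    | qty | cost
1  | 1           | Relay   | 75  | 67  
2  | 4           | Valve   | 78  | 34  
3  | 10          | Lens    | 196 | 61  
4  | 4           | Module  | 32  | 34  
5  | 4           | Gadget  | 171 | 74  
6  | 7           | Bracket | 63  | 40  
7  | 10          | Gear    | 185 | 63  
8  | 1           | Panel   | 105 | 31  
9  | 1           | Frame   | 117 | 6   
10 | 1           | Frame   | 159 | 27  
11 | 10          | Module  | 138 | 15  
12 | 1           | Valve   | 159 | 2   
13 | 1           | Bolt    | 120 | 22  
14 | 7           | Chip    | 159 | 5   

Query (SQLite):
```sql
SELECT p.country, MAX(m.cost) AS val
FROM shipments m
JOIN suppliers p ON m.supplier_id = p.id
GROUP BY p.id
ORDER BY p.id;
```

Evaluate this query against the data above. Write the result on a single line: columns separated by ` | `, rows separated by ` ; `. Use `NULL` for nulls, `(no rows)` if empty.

UK | 67 ; Brazil | 74 ; France | 40 ; UK | 63

Join each shipments row to its suppliers via supplier_id.
Group joined rows by suppliers.id; compute MAX(m.cost) per group.
  1: ids {1, 8, 9, 10, 12, 13} → MAX(m.cost)=67
  4: ids {2, 4, 5} → MAX(m.cost)=74
  7: ids {6, 14} → MAX(m.cost)=40
  10: ids {3, 7, 11} → MAX(m.cost)=63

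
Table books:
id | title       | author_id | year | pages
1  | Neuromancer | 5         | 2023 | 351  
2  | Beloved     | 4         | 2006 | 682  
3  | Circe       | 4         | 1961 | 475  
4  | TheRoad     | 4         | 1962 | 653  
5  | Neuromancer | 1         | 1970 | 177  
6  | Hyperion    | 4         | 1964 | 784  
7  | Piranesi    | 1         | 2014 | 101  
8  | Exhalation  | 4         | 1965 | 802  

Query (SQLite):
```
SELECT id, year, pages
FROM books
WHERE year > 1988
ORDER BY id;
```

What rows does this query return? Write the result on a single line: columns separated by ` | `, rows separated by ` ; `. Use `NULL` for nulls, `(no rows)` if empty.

1 | 2023 | 351 ; 2 | 2006 | 682 ; 7 | 2014 | 101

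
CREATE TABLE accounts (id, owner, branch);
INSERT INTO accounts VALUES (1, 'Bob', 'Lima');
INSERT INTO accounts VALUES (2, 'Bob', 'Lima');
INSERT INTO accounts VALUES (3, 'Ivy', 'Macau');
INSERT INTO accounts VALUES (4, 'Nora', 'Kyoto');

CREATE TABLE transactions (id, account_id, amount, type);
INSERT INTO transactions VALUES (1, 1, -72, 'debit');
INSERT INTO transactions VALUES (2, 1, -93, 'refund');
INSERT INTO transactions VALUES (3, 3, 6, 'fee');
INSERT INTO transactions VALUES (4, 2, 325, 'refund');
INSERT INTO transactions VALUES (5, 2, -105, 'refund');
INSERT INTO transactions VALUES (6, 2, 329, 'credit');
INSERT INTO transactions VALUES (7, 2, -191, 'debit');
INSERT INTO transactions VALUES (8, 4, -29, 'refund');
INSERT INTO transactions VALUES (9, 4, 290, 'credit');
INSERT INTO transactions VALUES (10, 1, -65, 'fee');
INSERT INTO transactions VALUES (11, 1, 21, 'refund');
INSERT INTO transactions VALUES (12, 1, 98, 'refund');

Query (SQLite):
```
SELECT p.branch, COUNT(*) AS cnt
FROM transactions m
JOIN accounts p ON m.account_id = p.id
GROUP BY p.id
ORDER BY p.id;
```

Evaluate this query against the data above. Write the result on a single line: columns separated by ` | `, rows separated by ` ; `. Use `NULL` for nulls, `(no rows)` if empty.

Join each transactions row to its accounts via account_id.
Group joined rows by accounts.id; compute COUNT(*) per group.
  1: ids {1, 2, 10, 11, 12} → COUNT(*)=5
  2: ids {4, 5, 6, 7} → COUNT(*)=4
  3: ids {3} → COUNT(*)=1
  4: ids {8, 9} → COUNT(*)=2

Lima | 5 ; Lima | 4 ; Macau | 1 ; Kyoto | 2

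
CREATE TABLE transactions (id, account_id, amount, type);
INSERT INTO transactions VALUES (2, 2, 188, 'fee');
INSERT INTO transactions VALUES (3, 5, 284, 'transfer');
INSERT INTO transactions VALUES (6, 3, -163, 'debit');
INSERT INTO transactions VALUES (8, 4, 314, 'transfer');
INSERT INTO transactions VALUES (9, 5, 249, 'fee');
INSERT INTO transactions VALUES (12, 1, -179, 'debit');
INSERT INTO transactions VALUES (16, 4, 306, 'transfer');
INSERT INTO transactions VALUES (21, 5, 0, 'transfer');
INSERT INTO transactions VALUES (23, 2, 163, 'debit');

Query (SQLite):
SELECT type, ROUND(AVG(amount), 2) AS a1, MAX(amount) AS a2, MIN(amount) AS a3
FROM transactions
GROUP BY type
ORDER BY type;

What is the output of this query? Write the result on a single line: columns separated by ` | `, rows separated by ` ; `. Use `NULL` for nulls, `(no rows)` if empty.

Group transactions by type.
Per group compute: ROUND(AVG(amount), 2), MAX(amount), MIN(amount).
  debit: ids {6, 12, 23} → ROUND(AVG(amount), 2)=-59.67, MAX(amount)=163, MIN(amount)=-179
  fee: ids {2, 9} → ROUND(AVG(amount), 2)=218.5, MAX(amount)=249, MIN(amount)=188
  transfer: ids {3, 8, 16, 21} → ROUND(AVG(amount), 2)=226, MAX(amount)=314, MIN(amount)=0

debit | -59.67 | 163 | -179 ; fee | 218.5 | 249 | 188 ; transfer | 226 | 314 | 0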